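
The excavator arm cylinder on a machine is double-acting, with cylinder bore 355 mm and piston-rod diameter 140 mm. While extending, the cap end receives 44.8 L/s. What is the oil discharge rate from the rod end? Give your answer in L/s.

Cap-side area A_cap = π/4 × (355 mm)² = 98980 mm^2
Rod-side annular area A_ann = π/4 × (355² − 140²) = 83590 mm^2
Piston speed v = Q_in/A_cap; rod-end outflow Q_out = v × A_ann = Q_in × A_ann/A_cap.

Q_out ≈ 37.8 L/s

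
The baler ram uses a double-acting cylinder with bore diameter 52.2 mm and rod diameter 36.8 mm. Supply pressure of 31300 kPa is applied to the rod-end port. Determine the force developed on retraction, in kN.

Rod-side annular area A_ann = π/4 × (52.2² − 36.8²) = 1076 mm^2
On retraction the pressure acts on the annular area (bore minus rod).
F = P × A_ann

F ≈ 33.7 kN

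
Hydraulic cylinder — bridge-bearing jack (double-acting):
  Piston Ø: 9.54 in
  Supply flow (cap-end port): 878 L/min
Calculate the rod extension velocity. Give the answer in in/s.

Cap-side area A_cap = π/4 × (9.54 in)² = 71.48 in^2
v = Q / A

v ≈ 12.5 in/s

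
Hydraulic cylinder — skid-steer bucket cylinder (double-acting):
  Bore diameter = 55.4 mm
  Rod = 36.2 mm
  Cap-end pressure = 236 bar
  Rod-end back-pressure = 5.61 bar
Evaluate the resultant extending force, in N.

F ≈ 56100 N

Cap-side area A_cap = π/4 × (55.4 mm)² = 2411 mm^2
Rod-side annular area A_ann = π/4 × (55.4² − 36.2²) = 1381 mm^2
Net thrust = P_cap·A_cap − P_rod·A_ann = 56890 N − 774.9 N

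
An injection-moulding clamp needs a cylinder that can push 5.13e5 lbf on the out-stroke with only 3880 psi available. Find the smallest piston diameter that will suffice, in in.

D ≈ 13.0 in

Extension force acts on the full piston face: F = P × (π/4)D².
D = √(4F / (πP)) = √(4 × 5.13e5 lbf / (π × 3880 psi))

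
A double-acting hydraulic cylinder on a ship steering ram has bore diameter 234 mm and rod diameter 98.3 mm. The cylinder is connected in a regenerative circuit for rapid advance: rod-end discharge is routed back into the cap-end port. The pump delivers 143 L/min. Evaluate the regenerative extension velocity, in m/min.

In regeneration the rod-end outflow joins the pump flow into the cap end, so the net volume the pump must supply per unit advance equals the rod cross-section area.
Rod cross-section A_rod = π/4 × (98.3 mm)² = 7589 mm^2
v = Q_pump / A_rod

v ≈ 18.8 m/min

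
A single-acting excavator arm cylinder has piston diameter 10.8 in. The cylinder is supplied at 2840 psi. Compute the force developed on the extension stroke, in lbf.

F ≈ 2.60e5 lbf

Cap-side area A_cap = π/4 × (10.8 in)² = 91.61 in^2
F = P × A_cap = 2840 psi × A_cap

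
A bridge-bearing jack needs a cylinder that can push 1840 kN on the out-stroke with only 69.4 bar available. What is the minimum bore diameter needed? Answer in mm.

Extension force acts on the full piston face: F = P × (π/4)D².
D = √(4F / (πP)) = √(4 × 1840 kN / (π × 69.4 bar))

D ≈ 581 mm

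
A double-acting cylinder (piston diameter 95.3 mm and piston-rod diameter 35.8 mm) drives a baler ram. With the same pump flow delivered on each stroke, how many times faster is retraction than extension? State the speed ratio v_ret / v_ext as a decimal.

Cap-side area A_cap = π/4 × (95.3 mm)² = 7133 mm^2
Rod-side annular area A_ann = π/4 × (95.3² − 35.8²) = 6126 mm^2
For equal Q, v ∝ 1/A, so v_ret/v_ext = A_cap/A_ann.

v_ret/v_ext ≈ 1.16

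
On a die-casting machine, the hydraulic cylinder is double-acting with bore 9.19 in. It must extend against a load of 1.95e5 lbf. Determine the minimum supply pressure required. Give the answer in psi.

Cap-side area A_cap = π/4 × (9.19 in)² = 66.33 in^2
P = F / A = 1.95e5 lbf / A

P ≈ 2940 psi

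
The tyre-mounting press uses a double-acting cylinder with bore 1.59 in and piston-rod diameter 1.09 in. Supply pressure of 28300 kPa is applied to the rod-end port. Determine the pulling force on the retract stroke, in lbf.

Rod-side annular area A_ann = π/4 × (1.59² − 1.09²) = 1.052 in^2
On retraction the pressure acts on the annular area (bore minus rod).
F = P × A_ann

F ≈ 4320 lbf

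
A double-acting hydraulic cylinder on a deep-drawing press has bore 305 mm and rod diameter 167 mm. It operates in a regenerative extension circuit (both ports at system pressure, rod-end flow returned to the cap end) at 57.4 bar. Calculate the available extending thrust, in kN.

With equal pressure on both faces, forces on the annular region cancel; the net push is pressure × rod cross-section.
Rod cross-section A_rod = π/4 × (167 mm)² = 21900 mm^2
F = P × A_rod

F ≈ 126 kN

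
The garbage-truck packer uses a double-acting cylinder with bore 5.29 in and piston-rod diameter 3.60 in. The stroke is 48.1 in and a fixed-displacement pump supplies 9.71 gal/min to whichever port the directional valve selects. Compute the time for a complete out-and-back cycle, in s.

Cap-side area A_cap = π/4 × (5.29 in)² = 21.98 in^2
Rod-side annular area A_ann = π/4 × (5.29² − 3.60²) = 11.80 in^2
t_ext = A_cap·L/Q = 28.28 s
t_ret = A_ann·L/Q = 15.18 s
t_cycle = t_ext + t_ret

t ≈ 43.5 s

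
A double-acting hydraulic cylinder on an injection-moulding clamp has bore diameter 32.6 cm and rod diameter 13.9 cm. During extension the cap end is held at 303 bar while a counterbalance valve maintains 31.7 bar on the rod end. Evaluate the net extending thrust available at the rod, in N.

F ≈ 2.31e6 N

Cap-side area A_cap = π/4 × (32.6 cm)² = 834.7 cm^2
Rod-side annular area A_ann = π/4 × (32.6² − 13.9²) = 682.9 cm^2
Net thrust = P_cap·A_cap − P_rod·A_ann = 2.529e6 N − 2.165e5 N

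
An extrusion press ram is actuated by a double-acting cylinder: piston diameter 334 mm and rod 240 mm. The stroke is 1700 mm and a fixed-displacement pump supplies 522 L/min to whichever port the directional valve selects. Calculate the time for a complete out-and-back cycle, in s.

t ≈ 25.4 s

Cap-side area A_cap = π/4 × (334 mm)² = 87620 mm^2
Rod-side annular area A_ann = π/4 × (334² − 240²) = 42380 mm^2
t_ext = A_cap·L/Q = 17.12 s
t_ret = A_ann·L/Q = 8.281 s
t_cycle = t_ext + t_ret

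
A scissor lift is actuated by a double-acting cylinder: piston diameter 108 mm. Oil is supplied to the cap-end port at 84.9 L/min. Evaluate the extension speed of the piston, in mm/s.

v ≈ 154 mm/s

Cap-side area A_cap = π/4 × (108 mm)² = 9161 mm^2
v = Q / A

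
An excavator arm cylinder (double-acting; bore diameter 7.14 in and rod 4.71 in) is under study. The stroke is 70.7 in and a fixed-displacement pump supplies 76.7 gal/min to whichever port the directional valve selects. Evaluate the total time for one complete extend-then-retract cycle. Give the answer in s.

Cap-side area A_cap = π/4 × (7.14 in)² = 40.04 in^2
Rod-side annular area A_ann = π/4 × (7.14² − 4.71²) = 22.62 in^2
t_ext = A_cap·L/Q = 9.586 s
t_ret = A_ann·L/Q = 5.415 s
t_cycle = t_ext + t_ret

t ≈ 15.0 s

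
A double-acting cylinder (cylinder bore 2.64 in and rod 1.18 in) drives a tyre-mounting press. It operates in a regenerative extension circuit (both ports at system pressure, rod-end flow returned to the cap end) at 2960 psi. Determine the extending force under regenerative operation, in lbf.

With equal pressure on both faces, forces on the annular region cancel; the net push is pressure × rod cross-section.
Rod cross-section A_rod = π/4 × (1.18 in)² = 1.094 in^2
F = P × A_rod

F ≈ 3240 lbf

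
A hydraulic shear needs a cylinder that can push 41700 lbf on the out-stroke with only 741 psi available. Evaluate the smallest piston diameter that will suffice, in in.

Extension force acts on the full piston face: F = P × (π/4)D².
D = √(4F / (πP)) = √(4 × 41700 lbf / (π × 741 psi))

D ≈ 8.46 in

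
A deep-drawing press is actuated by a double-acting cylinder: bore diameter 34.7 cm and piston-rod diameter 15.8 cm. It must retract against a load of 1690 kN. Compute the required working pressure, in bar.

P ≈ 225 bar

Rod-side annular area A_ann = π/4 × (34.7² − 15.8²) = 749.6 cm^2
Retraction: pressure acts on the annular area.
P = F / A = 1690 kN / A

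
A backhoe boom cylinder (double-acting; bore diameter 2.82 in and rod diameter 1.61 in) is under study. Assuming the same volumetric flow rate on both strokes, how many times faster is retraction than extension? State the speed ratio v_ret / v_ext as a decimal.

v_ret/v_ext ≈ 1.48

Cap-side area A_cap = π/4 × (2.82 in)² = 6.246 in^2
Rod-side annular area A_ann = π/4 × (2.82² − 1.61²) = 4.210 in^2
For equal Q, v ∝ 1/A, so v_ret/v_ext = A_cap/A_ann.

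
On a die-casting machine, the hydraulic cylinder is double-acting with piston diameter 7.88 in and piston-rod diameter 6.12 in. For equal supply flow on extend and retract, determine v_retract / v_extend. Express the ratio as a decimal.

v_ret/v_ext ≈ 2.52

Cap-side area A_cap = π/4 × (7.88 in)² = 48.77 in^2
Rod-side annular area A_ann = π/4 × (7.88² − 6.12²) = 19.35 in^2
For equal Q, v ∝ 1/A, so v_ret/v_ext = A_cap/A_ann.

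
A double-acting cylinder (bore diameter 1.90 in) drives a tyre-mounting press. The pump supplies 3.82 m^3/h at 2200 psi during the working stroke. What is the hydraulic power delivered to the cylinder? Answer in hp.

Hydraulic power = P × Q

W ≈ 21.6 hp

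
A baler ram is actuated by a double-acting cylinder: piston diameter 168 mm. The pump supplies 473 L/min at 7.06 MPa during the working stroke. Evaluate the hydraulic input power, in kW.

Hydraulic power = P × Q

W ≈ 55.7 kW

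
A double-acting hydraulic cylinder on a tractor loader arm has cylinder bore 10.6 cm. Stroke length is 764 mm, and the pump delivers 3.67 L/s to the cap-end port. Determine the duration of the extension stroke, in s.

t ≈ 1.84 s

Cap-side area A_cap = π/4 × (10.6 cm)² = 88.25 cm^2
Swept volume V = A × L; t = V / Q = A·L / Q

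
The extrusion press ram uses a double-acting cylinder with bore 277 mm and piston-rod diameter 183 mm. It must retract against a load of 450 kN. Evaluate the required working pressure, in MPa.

Rod-side annular area A_ann = π/4 × (277² − 183²) = 33960 mm^2
Retraction: pressure acts on the annular area.
P = F / A = 450 kN / A

P ≈ 13.3 MPa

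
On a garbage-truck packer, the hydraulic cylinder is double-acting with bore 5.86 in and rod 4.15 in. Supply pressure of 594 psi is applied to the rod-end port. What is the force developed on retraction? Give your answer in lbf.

Rod-side annular area A_ann = π/4 × (5.86² − 4.15²) = 13.44 in^2
On retraction the pressure acts on the annular area (bore minus rod).
F = P × A_ann

F ≈ 7990 lbf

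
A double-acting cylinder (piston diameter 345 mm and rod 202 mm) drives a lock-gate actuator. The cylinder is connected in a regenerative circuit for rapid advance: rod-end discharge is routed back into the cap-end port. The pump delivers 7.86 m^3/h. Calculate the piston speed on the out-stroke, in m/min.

In regeneration the rod-end outflow joins the pump flow into the cap end, so the net volume the pump must supply per unit advance equals the rod cross-section area.
Rod cross-section A_rod = π/4 × (202 mm)² = 32050 mm^2
v = Q_pump / A_rod

v ≈ 4.09 m/min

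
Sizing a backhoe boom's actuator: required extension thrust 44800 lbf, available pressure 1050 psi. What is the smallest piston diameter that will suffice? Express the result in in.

Extension force acts on the full piston face: F = P × (π/4)D².
D = √(4F / (πP)) = √(4 × 44800 lbf / (π × 1050 psi))

D ≈ 7.37 in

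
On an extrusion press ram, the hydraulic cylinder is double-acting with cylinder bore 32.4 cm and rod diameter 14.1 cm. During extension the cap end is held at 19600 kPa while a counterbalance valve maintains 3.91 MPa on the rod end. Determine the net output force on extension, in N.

F ≈ 1.35e6 N

Cap-side area A_cap = π/4 × (32.4 cm)² = 824.5 cm^2
Rod-side annular area A_ann = π/4 × (32.4² − 14.1²) = 668.3 cm^2
Net thrust = P_cap·A_cap − P_rod·A_ann = 1.616e6 N − 2.613e5 N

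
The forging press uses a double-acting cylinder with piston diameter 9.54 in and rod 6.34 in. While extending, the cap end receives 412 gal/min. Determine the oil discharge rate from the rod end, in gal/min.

Cap-side area A_cap = π/4 × (9.54 in)² = 71.48 in^2
Rod-side annular area A_ann = π/4 × (9.54² − 6.34²) = 39.91 in^2
Piston speed v = Q_in/A_cap; rod-end outflow Q_out = v × A_ann = Q_in × A_ann/A_cap.

Q_out ≈ 230 gal/min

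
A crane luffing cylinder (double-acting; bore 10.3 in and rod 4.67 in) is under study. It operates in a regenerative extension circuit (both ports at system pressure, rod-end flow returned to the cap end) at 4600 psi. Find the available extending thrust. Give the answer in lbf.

With equal pressure on both faces, forces on the annular region cancel; the net push is pressure × rod cross-section.
Rod cross-section A_rod = π/4 × (4.67 in)² = 17.13 in^2
F = P × A_rod

F ≈ 78800 lbf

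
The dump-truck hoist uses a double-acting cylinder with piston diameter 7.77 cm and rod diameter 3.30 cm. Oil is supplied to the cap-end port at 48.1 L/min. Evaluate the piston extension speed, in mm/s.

v ≈ 169 mm/s

Cap-side area A_cap = π/4 × (7.77 cm)² = 47.42 cm^2
v = Q / A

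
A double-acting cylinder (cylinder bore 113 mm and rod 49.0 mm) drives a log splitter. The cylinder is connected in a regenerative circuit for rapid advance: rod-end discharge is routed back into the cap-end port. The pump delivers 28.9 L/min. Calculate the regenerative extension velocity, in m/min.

In regeneration the rod-end outflow joins the pump flow into the cap end, so the net volume the pump must supply per unit advance equals the rod cross-section area.
Rod cross-section A_rod = π/4 × (49.0 mm)² = 1886 mm^2
v = Q_pump / A_rod

v ≈ 15.3 m/min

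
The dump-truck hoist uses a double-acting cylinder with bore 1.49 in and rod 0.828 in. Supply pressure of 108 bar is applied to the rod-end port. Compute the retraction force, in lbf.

F ≈ 1890 lbf

Rod-side annular area A_ann = π/4 × (1.49² − 0.828²) = 1.205 in^2
On retraction the pressure acts on the annular area (bore minus rod).
F = P × A_ann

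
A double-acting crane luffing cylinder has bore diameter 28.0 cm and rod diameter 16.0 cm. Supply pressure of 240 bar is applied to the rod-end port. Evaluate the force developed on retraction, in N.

Rod-side annular area A_ann = π/4 × (28.0² − 16.0²) = 414.7 cm^2
On retraction the pressure acts on the annular area (bore minus rod).
F = P × A_ann

F ≈ 9.95e5 N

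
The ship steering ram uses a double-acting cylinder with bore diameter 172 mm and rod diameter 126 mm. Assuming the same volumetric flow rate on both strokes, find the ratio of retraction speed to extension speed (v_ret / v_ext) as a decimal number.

v_ret/v_ext ≈ 2.16

Cap-side area A_cap = π/4 × (172 mm)² = 23240 mm^2
Rod-side annular area A_ann = π/4 × (172² − 126²) = 10770 mm^2
For equal Q, v ∝ 1/A, so v_ret/v_ext = A_cap/A_ann.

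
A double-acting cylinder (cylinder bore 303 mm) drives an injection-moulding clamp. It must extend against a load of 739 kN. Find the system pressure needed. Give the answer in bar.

P ≈ 102 bar

Cap-side area A_cap = π/4 × (303 mm)² = 72110 mm^2
P = F / A = 739 kN / A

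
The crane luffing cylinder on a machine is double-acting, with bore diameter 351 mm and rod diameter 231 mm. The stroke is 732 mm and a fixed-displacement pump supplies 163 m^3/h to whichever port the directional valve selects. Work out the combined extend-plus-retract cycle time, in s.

t ≈ 2.45 s

Cap-side area A_cap = π/4 × (351 mm)² = 96760 mm^2
Rod-side annular area A_ann = π/4 × (351² − 231²) = 54850 mm^2
t_ext = A_cap·L/Q = 1.564 s
t_ret = A_ann·L/Q = 0.8868 s
t_cycle = t_ext + t_ret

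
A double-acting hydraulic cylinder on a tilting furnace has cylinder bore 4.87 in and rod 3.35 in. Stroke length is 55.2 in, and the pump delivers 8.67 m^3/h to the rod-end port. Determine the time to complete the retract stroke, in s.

t ≈ 3.69 s

Rod-side annular area A_ann = π/4 × (4.87² − 3.35²) = 9.813 in^2
Swept volume V = A × L; t = V / Q = A·L / Q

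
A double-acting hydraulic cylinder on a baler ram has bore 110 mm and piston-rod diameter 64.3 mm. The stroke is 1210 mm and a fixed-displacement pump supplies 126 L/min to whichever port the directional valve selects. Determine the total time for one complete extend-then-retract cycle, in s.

t ≈ 9.08 s

Cap-side area A_cap = π/4 × (110 mm)² = 9503 mm^2
Rod-side annular area A_ann = π/4 × (110² − 64.3²) = 6256 mm^2
t_ext = A_cap·L/Q = 5.476 s
t_ret = A_ann·L/Q = 3.605 s
t_cycle = t_ext + t_ret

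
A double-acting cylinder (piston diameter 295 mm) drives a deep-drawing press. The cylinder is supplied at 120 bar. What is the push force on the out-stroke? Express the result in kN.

F ≈ 820 kN

Cap-side area A_cap = π/4 × (295 mm)² = 68350 mm^2
F = P × A_cap = 120 bar × A_cap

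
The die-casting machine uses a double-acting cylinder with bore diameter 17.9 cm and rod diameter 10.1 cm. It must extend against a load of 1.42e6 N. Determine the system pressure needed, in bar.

Cap-side area A_cap = π/4 × (17.9 cm)² = 251.6 cm^2
P = F / A = 1.42e6 N / A

P ≈ 564 bar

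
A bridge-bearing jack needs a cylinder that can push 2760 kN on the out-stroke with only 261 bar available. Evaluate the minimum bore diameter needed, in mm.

D ≈ 367 mm

Extension force acts on the full piston face: F = P × (π/4)D².
D = √(4F / (πP)) = √(4 × 2760 kN / (π × 261 bar))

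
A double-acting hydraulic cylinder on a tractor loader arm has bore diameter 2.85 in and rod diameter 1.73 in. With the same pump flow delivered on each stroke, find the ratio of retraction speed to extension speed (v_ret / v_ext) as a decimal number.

Cap-side area A_cap = π/4 × (2.85 in)² = 6.379 in^2
Rod-side annular area A_ann = π/4 × (2.85² − 1.73²) = 4.029 in^2
For equal Q, v ∝ 1/A, so v_ret/v_ext = A_cap/A_ann.

v_ret/v_ext ≈ 1.58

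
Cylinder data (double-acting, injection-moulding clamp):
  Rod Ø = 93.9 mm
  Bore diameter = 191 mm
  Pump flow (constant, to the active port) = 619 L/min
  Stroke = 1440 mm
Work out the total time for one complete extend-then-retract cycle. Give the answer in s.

t ≈ 7.03 s

Cap-side area A_cap = π/4 × (191 mm)² = 28650 mm^2
Rod-side annular area A_ann = π/4 × (191² − 93.9²) = 21730 mm^2
t_ext = A_cap·L/Q = 3.999 s
t_ret = A_ann·L/Q = 3.033 s
t_cycle = t_ext + t_ret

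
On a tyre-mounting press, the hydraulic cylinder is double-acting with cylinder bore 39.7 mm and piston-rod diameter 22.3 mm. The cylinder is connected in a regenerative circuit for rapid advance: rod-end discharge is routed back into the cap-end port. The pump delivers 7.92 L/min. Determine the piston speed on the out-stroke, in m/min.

In regeneration the rod-end outflow joins the pump flow into the cap end, so the net volume the pump must supply per unit advance equals the rod cross-section area.
Rod cross-section A_rod = π/4 × (22.3 mm)² = 390.6 mm^2
v = Q_pump / A_rod

v ≈ 20.3 m/min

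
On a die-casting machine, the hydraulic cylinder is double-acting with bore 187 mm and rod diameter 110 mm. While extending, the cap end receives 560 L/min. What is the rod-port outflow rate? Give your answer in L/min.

Q_out ≈ 366 L/min

Cap-side area A_cap = π/4 × (187 mm)² = 27460 mm^2
Rod-side annular area A_ann = π/4 × (187² − 110²) = 17960 mm^2
Piston speed v = Q_in/A_cap; rod-end outflow Q_out = v × A_ann = Q_in × A_ann/A_cap.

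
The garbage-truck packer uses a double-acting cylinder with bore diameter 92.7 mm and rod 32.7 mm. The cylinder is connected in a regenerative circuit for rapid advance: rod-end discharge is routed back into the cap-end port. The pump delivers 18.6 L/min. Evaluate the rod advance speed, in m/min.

v ≈ 22.1 m/min

In regeneration the rod-end outflow joins the pump flow into the cap end, so the net volume the pump must supply per unit advance equals the rod cross-section area.
Rod cross-section A_rod = π/4 × (32.7 mm)² = 839.8 mm^2
v = Q_pump / A_rod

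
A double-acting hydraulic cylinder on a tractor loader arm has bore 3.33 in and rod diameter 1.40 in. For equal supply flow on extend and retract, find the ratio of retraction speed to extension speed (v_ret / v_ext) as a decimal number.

v_ret/v_ext ≈ 1.21

Cap-side area A_cap = π/4 × (3.33 in)² = 8.709 in^2
Rod-side annular area A_ann = π/4 × (3.33² − 1.40²) = 7.170 in^2
For equal Q, v ∝ 1/A, so v_ret/v_ext = A_cap/A_ann.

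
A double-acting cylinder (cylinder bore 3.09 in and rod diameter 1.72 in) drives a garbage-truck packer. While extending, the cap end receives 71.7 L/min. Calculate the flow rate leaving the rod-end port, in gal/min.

Q_out ≈ 13.1 gal/min

Cap-side area A_cap = π/4 × (3.09 in)² = 7.499 in^2
Rod-side annular area A_ann = π/4 × (3.09² − 1.72²) = 5.176 in^2
Piston speed v = Q_in/A_cap; rod-end outflow Q_out = v × A_ann = Q_in × A_ann/A_cap.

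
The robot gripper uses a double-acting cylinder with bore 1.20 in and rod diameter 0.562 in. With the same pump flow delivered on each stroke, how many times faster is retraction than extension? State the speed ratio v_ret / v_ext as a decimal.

Cap-side area A_cap = π/4 × (1.20 in)² = 1.131 in^2
Rod-side annular area A_ann = π/4 × (1.20² − 0.562²) = 0.8829 in^2
For equal Q, v ∝ 1/A, so v_ret/v_ext = A_cap/A_ann.

v_ret/v_ext ≈ 1.28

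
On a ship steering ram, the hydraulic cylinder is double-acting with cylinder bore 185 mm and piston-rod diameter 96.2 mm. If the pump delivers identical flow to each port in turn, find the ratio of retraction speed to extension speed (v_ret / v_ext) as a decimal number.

v_ret/v_ext ≈ 1.37

Cap-side area A_cap = π/4 × (185 mm)² = 26880 mm^2
Rod-side annular area A_ann = π/4 × (185² − 96.2²) = 19610 mm^2
For equal Q, v ∝ 1/A, so v_ret/v_ext = A_cap/A_ann.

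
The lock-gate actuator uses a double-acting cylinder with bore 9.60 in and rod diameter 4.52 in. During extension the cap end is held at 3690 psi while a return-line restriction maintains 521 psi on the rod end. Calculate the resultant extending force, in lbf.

F ≈ 2.38e5 lbf

Cap-side area A_cap = π/4 × (9.60 in)² = 72.38 in^2
Rod-side annular area A_ann = π/4 × (9.60² − 4.52²) = 56.34 in^2
Net thrust = P_cap·A_cap − P_rod·A_ann = 2.671e5 lbf − 29350 lbf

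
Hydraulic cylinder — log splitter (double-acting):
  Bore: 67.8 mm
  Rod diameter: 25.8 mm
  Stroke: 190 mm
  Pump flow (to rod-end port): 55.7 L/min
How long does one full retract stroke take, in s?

Rod-side annular area A_ann = π/4 × (67.8² − 25.8²) = 3088 mm^2
Swept volume V = A × L; t = V / Q = A·L / Q

t ≈ 0.632 s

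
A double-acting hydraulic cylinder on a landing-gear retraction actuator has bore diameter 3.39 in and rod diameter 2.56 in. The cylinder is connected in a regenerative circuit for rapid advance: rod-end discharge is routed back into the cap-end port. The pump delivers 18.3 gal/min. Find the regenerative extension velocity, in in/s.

v ≈ 13.7 in/s

In regeneration the rod-end outflow joins the pump flow into the cap end, so the net volume the pump must supply per unit advance equals the rod cross-section area.
Rod cross-section A_rod = π/4 × (2.56 in)² = 5.147 in^2
v = Q_pump / A_rod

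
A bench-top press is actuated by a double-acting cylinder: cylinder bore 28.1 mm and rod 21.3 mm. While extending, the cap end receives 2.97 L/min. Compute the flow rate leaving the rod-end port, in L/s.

Q_out ≈ 0.0211 L/s

Cap-side area A_cap = π/4 × (28.1 mm)² = 620.2 mm^2
Rod-side annular area A_ann = π/4 × (28.1² − 21.3²) = 263.8 mm^2
Piston speed v = Q_in/A_cap; rod-end outflow Q_out = v × A_ann = Q_in × A_ann/A_cap.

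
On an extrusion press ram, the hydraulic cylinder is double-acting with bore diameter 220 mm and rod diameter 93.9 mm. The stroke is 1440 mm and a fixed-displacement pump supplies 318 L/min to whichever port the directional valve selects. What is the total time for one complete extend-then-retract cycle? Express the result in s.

t ≈ 18.8 s

Cap-side area A_cap = π/4 × (220 mm)² = 38010 mm^2
Rod-side annular area A_ann = π/4 × (220² − 93.9²) = 31090 mm^2
t_ext = A_cap·L/Q = 10.33 s
t_ret = A_ann·L/Q = 8.447 s
t_cycle = t_ext + t_ret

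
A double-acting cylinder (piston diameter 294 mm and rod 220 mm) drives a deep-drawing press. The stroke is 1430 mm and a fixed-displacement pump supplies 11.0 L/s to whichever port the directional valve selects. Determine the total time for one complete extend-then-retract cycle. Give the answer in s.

t ≈ 12.7 s

Cap-side area A_cap = π/4 × (294 mm)² = 67890 mm^2
Rod-side annular area A_ann = π/4 × (294² − 220²) = 29870 mm^2
t_ext = A_cap·L/Q = 8.825 s
t_ret = A_ann·L/Q = 3.884 s
t_cycle = t_ext + t_ret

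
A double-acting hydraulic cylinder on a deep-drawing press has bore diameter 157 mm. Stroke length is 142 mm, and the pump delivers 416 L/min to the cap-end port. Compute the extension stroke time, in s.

Cap-side area A_cap = π/4 × (157 mm)² = 19360 mm^2
Swept volume V = A × L; t = V / Q = A·L / Q

t ≈ 0.396 s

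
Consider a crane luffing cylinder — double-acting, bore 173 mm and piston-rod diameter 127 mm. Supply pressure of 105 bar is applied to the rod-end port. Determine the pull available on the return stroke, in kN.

Rod-side annular area A_ann = π/4 × (173² − 127²) = 10840 mm^2
On retraction the pressure acts on the annular area (bore minus rod).
F = P × A_ann

F ≈ 114 kN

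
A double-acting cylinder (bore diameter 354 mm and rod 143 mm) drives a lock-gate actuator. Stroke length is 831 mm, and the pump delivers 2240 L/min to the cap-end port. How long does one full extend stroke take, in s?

t ≈ 2.19 s

Cap-side area A_cap = π/4 × (354 mm)² = 98420 mm^2
Swept volume V = A × L; t = V / Q = A·L / Q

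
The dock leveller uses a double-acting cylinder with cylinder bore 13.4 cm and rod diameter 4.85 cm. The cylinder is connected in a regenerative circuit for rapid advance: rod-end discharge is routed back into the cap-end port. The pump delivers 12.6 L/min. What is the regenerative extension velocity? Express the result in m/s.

v ≈ 0.114 m/s

In regeneration the rod-end outflow joins the pump flow into the cap end, so the net volume the pump must supply per unit advance equals the rod cross-section area.
Rod cross-section A_rod = π/4 × (4.85 cm)² = 18.47 cm^2
v = Q_pump / A_rod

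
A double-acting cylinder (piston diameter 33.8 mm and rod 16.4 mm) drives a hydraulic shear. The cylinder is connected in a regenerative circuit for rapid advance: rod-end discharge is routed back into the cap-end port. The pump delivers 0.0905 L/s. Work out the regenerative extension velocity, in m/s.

In regeneration the rod-end outflow joins the pump flow into the cap end, so the net volume the pump must supply per unit advance equals the rod cross-section area.
Rod cross-section A_rod = π/4 × (16.4 mm)² = 211.2 mm^2
v = Q_pump / A_rod

v ≈ 0.428 m/s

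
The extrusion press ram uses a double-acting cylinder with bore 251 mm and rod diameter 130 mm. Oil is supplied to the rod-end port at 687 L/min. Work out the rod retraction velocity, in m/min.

Rod-side annular area A_ann = π/4 × (251² − 130²) = 36210 mm^2
Flow into the rod-end port fills the annular volume.
v = Q / A

v ≈ 19.0 m/min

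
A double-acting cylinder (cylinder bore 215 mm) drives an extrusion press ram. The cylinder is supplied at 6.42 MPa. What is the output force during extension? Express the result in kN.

F ≈ 233 kN

Cap-side area A_cap = π/4 × (215 mm)² = 36310 mm^2
F = P × A_cap = 6.42 MPa × A_cap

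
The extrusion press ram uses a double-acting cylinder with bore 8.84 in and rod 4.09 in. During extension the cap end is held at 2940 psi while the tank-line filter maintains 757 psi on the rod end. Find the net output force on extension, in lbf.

Cap-side area A_cap = π/4 × (8.84 in)² = 61.38 in^2
Rod-side annular area A_ann = π/4 × (8.84² − 4.09²) = 48.24 in^2
Net thrust = P_cap·A_cap − P_rod·A_ann = 1.804e5 lbf − 36520 lbf

F ≈ 1.44e5 lbf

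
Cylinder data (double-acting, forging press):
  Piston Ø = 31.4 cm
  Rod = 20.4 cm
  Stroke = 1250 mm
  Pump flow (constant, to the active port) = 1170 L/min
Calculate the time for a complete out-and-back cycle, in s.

Cap-side area A_cap = π/4 × (31.4 cm)² = 774.4 cm^2
Rod-side annular area A_ann = π/4 × (31.4² − 20.4²) = 447.5 cm^2
t_ext = A_cap·L/Q = 4.964 s
t_ret = A_ann·L/Q = 2.869 s
t_cycle = t_ext + t_ret

t ≈ 7.83 s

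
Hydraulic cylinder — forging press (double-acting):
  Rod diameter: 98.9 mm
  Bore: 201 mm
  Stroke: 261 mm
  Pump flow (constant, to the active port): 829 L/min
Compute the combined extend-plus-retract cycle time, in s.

t ≈ 1.05 s

Cap-side area A_cap = π/4 × (201 mm)² = 31730 mm^2
Rod-side annular area A_ann = π/4 × (201² − 98.9²) = 24050 mm^2
t_ext = A_cap·L/Q = 0.5994 s
t_ret = A_ann·L/Q = 0.4543 s
t_cycle = t_ext + t_ret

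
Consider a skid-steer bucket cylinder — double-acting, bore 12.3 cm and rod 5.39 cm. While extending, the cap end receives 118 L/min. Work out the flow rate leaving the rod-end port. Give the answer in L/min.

Cap-side area A_cap = π/4 × (12.3 cm)² = 118.8 cm^2
Rod-side annular area A_ann = π/4 × (12.3² − 5.39²) = 96.01 cm^2
Piston speed v = Q_in/A_cap; rod-end outflow Q_out = v × A_ann = Q_in × A_ann/A_cap.

Q_out ≈ 95.3 L/min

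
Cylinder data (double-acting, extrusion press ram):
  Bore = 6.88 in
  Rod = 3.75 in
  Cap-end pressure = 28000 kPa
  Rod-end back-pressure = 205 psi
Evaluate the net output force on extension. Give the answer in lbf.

F ≈ 1.46e5 lbf

Cap-side area A_cap = π/4 × (6.88 in)² = 37.18 in^2
Rod-side annular area A_ann = π/4 × (6.88² − 3.75²) = 26.13 in^2
Net thrust = P_cap·A_cap − P_rod·A_ann = 1.510e5 lbf − 5357 lbf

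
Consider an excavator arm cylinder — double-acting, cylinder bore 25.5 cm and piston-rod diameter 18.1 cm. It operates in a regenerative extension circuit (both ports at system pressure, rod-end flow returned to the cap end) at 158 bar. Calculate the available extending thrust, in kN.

F ≈ 407 kN

With equal pressure on both faces, forces on the annular region cancel; the net push is pressure × rod cross-section.
Rod cross-section A_rod = π/4 × (18.1 cm)² = 257.3 cm^2
F = P × A_rod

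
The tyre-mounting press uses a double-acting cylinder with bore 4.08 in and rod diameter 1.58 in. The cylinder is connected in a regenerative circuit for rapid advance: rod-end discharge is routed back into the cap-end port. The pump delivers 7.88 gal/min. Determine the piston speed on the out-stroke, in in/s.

In regeneration the rod-end outflow joins the pump flow into the cap end, so the net volume the pump must supply per unit advance equals the rod cross-section area.
Rod cross-section A_rod = π/4 × (1.58 in)² = 1.961 in^2
v = Q_pump / A_rod

v ≈ 15.5 in/s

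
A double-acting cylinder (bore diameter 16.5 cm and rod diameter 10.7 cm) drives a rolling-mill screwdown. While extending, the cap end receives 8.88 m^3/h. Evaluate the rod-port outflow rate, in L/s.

Cap-side area A_cap = π/4 × (16.5 cm)² = 213.8 cm^2
Rod-side annular area A_ann = π/4 × (16.5² − 10.7²) = 123.9 cm^2
Piston speed v = Q_in/A_cap; rod-end outflow Q_out = v × A_ann = Q_in × A_ann/A_cap.

Q_out ≈ 1.43 L/s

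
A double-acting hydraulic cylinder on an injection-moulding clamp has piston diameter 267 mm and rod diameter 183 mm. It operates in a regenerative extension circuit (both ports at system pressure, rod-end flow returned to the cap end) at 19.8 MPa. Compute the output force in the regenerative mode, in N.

F ≈ 5.21e5 N

With equal pressure on both faces, forces on the annular region cancel; the net push is pressure × rod cross-section.
Rod cross-section A_rod = π/4 × (183 mm)² = 26300 mm^2
F = P × A_rod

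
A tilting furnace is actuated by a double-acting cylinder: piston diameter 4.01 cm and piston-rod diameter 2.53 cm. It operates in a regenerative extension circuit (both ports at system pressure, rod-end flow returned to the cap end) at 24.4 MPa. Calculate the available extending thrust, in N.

F ≈ 12300 N

With equal pressure on both faces, forces on the annular region cancel; the net push is pressure × rod cross-section.
Rod cross-section A_rod = π/4 × (2.53 cm)² = 5.027 cm^2
F = P × A_rod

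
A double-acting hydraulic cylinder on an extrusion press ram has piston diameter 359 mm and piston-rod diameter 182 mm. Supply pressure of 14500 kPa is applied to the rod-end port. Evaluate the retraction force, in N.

Rod-side annular area A_ann = π/4 × (359² − 182²) = 75210 mm^2
On retraction the pressure acts on the annular area (bore minus rod).
F = P × A_ann

F ≈ 1.09e6 N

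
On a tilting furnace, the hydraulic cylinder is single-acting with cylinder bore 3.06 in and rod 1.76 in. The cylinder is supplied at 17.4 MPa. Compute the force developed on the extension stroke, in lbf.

F ≈ 18600 lbf

Cap-side area A_cap = π/4 × (3.06 in)² = 7.354 in^2
F = P × A_cap = 17.4 MPa × A_cap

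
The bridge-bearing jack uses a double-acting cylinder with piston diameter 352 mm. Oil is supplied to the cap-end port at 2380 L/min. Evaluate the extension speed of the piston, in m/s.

Cap-side area A_cap = π/4 × (352 mm)² = 97310 mm^2
v = Q / A

v ≈ 0.408 m/s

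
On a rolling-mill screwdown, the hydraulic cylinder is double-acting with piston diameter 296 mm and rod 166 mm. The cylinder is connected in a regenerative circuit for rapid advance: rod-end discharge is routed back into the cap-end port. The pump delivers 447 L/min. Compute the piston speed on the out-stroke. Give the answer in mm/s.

In regeneration the rod-end outflow joins the pump flow into the cap end, so the net volume the pump must supply per unit advance equals the rod cross-section area.
Rod cross-section A_rod = π/4 × (166 mm)² = 21640 mm^2
v = Q_pump / A_rod

v ≈ 344 mm/s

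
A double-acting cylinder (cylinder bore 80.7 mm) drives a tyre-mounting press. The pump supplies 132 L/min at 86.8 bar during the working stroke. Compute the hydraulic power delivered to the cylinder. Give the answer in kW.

Hydraulic power = P × Q

W ≈ 19.1 kW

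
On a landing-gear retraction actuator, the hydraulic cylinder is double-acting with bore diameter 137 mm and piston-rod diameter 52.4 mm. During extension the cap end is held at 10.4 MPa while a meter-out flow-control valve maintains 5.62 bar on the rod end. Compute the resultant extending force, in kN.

F ≈ 146 kN

Cap-side area A_cap = π/4 × (137 mm)² = 14740 mm^2
Rod-side annular area A_ann = π/4 × (137² − 52.4²) = 12580 mm^2
Net thrust = P_cap·A_cap − P_rod·A_ann = 153.3 kN − 7.073 kN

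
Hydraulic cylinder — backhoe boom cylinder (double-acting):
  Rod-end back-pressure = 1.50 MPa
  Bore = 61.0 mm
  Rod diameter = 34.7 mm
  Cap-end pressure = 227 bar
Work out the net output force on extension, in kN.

Cap-side area A_cap = π/4 × (61.0 mm)² = 2922 mm^2
Rod-side annular area A_ann = π/4 × (61.0² − 34.7²) = 1977 mm^2
Net thrust = P_cap·A_cap − P_rod·A_ann = 66.34 kN − 2.965 kN

F ≈ 63.4 kN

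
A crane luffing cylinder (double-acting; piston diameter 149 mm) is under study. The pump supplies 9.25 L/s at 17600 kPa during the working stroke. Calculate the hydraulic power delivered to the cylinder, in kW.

W ≈ 163 kW

Hydraulic power = P × Q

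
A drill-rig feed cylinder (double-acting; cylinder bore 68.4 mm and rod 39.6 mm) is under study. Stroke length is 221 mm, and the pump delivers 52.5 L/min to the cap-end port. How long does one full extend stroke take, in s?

Cap-side area A_cap = π/4 × (68.4 mm)² = 3675 mm^2
Swept volume V = A × L; t = V / Q = A·L / Q

t ≈ 0.928 s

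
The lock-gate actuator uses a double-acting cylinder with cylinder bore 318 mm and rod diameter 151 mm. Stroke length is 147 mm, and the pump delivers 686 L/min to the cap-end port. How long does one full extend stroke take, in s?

Cap-side area A_cap = π/4 × (318 mm)² = 79420 mm^2
Swept volume V = A × L; t = V / Q = A·L / Q

t ≈ 1.02 s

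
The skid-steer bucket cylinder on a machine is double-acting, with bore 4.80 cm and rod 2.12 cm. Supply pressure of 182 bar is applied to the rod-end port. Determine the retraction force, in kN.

Rod-side annular area A_ann = π/4 × (4.80² − 2.12²) = 14.57 cm^2
On retraction the pressure acts on the annular area (bore minus rod).
F = P × A_ann

F ≈ 26.5 kN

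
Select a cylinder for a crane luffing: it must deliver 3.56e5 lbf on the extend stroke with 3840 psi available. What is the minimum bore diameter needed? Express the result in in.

D ≈ 10.9 in

Extension force acts on the full piston face: F = P × (π/4)D².
D = √(4F / (πP)) = √(4 × 3.56e5 lbf / (π × 3840 psi))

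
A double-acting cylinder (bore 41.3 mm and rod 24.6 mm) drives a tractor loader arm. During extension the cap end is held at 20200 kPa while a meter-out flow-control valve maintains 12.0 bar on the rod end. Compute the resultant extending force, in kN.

F ≈ 26.0 kN

Cap-side area A_cap = π/4 × (41.3 mm)² = 1340 mm^2
Rod-side annular area A_ann = π/4 × (41.3² − 24.6²) = 864.4 mm^2
Net thrust = P_cap·A_cap − P_rod·A_ann = 27.06 kN − 1.037 kN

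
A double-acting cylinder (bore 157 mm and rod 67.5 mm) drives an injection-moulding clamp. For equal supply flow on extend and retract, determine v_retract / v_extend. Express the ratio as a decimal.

Cap-side area A_cap = π/4 × (157 mm)² = 19360 mm^2
Rod-side annular area A_ann = π/4 × (157² − 67.5²) = 15780 mm^2
For equal Q, v ∝ 1/A, so v_ret/v_ext = A_cap/A_ann.

v_ret/v_ext ≈ 1.23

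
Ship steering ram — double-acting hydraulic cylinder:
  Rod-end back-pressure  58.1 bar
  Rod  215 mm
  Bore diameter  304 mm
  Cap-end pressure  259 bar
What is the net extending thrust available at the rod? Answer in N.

F ≈ 1.67e6 N

Cap-side area A_cap = π/4 × (304 mm)² = 72580 mm^2
Rod-side annular area A_ann = π/4 × (304² − 215²) = 36280 mm^2
Net thrust = P_cap·A_cap − P_rod·A_ann = 1.880e6 N − 2.108e5 N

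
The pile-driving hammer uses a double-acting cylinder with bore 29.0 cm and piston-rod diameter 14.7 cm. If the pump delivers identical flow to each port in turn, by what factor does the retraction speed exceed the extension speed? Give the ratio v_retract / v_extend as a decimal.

v_ret/v_ext ≈ 1.35

Cap-side area A_cap = π/4 × (29.0 cm)² = 660.5 cm^2
Rod-side annular area A_ann = π/4 × (29.0² − 14.7²) = 490.8 cm^2
For equal Q, v ∝ 1/A, so v_ret/v_ext = A_cap/A_ann.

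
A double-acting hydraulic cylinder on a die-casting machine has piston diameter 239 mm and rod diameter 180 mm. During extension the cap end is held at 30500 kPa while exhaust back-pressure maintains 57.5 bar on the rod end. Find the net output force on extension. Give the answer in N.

F ≈ 1.26e6 N

Cap-side area A_cap = π/4 × (239 mm)² = 44860 mm^2
Rod-side annular area A_ann = π/4 × (239² − 180²) = 19420 mm^2
Net thrust = P_cap·A_cap − P_rod·A_ann = 1.368e6 N − 1.116e5 N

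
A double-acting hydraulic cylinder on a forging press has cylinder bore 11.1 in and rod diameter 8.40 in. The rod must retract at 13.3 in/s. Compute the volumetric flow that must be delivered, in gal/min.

Rod-side annular area A_ann = π/4 × (11.1² − 8.40²) = 41.35 in^2
Q = A × v

Q ≈ 143 gal/min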